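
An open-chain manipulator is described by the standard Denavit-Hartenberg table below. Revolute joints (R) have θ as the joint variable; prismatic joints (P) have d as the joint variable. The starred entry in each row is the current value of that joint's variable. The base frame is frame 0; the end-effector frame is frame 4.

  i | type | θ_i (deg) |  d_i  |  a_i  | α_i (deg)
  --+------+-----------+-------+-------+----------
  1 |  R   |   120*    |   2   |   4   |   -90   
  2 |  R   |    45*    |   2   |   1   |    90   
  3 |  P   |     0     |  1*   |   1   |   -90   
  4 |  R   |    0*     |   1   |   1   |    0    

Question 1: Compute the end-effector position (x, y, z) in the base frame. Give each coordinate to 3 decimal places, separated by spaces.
-6.012 4.414 0.586

after link 1: o_1 = (-2.0000, 3.4641, 2.0000)
after link 2: o_2 = (-4.0856, 3.0765, 1.2929)
after link 3: o_3 = (-4.7927, 4.3012, 1.2929)
after link 4: o_4 = (-6.0123, 4.4136, 0.5858)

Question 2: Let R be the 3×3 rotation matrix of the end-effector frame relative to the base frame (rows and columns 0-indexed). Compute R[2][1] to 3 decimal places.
End-effector y-axis (col 1 of R) = (0.3536,-0.6124,-0.7071)
R[2][1] = -0.7071

-0.707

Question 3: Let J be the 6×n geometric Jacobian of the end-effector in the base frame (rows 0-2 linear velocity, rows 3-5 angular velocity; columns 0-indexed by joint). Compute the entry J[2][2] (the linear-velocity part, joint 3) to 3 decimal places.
0.707

prismatic axis z_2 = (-0.3536,0.6124,0.7071)
J_v[:, 2] = z_2; J_ω[:, 2] = (0,0,0)
entry J[2][2] = 0.7071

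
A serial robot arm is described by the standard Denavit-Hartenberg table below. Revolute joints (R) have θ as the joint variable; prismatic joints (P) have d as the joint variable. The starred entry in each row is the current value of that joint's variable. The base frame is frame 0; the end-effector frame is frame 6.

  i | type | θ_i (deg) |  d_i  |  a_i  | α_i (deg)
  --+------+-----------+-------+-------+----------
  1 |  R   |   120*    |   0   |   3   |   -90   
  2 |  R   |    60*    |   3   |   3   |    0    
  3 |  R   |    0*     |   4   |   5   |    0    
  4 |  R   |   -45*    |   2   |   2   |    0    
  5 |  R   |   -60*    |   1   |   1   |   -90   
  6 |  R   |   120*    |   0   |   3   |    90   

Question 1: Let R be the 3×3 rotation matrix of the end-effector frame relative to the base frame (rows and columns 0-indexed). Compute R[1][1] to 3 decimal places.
0.612

End-effector y-axis (col 1 of R) = (-0.3536,0.6124,-0.7071)
R[1][1] = 0.6124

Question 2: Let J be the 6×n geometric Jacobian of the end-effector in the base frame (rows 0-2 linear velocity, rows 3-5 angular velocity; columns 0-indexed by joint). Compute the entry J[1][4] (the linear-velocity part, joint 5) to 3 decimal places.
-0.306

axis z_4 = (-0.8660,-0.5000,0.0000); lever o_n−o_4 = (1.5608,0.4929,-0.3536)
cross product → J_v[:, 4] = (0.1768,-0.3062,0.3536)
J_ω[:, 4] = z_4
entry J[1][4] = -0.3062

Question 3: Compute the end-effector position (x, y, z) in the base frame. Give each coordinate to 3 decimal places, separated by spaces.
after link 1: o_1 = (-1.5000, 2.5981, 0.0000)
after link 2: o_2 = (-4.8481, 2.3971, -2.5981)
after link 3: o_3 = (-9.5622, 2.5622, -6.9282)
after link 4: o_4 = (-12.2602, 3.2352, -7.4458)
after link 5: o_5 = (-13.4797, 3.3476, -6.7387)
after link 6: o_6 = (-10.6994, 3.7281, -7.7994)

-10.699 3.728 -7.799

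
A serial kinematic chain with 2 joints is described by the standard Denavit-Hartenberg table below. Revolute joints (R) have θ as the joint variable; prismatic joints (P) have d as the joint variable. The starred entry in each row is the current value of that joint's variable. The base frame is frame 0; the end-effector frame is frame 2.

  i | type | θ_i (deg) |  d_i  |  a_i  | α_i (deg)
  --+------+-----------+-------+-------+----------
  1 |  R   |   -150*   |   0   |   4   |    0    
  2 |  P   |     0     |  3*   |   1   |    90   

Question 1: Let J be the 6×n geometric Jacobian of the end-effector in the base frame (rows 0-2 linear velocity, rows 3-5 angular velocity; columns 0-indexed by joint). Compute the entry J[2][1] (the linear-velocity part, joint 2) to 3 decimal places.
1.000

prismatic axis z_1 = (0.0000,0.0000,1.0000)
J_v[:, 1] = z_1; J_ω[:, 1] = (0,0,0)
entry J[2][1] = 1.0000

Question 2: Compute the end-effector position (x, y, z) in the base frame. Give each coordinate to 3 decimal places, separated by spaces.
after link 1: o_1 = (-3.4641, -2.0000, 0.0000)
after link 2: o_2 = (-4.3301, -2.5000, 3.0000)

-4.330 -2.500 3.000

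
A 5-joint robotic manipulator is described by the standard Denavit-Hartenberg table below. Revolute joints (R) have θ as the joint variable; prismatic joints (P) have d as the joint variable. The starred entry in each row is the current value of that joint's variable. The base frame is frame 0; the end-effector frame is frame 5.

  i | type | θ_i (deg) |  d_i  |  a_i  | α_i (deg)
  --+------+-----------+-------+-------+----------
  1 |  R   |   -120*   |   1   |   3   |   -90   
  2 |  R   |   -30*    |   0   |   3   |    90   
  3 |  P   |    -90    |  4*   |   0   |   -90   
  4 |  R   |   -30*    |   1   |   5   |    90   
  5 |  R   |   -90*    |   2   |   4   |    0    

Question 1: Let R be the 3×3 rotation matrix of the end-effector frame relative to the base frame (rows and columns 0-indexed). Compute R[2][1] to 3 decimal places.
0.433

End-effector y-axis (col 1 of R) = (-0.6250,0.6495,0.4330)
R[2][1] = 0.4330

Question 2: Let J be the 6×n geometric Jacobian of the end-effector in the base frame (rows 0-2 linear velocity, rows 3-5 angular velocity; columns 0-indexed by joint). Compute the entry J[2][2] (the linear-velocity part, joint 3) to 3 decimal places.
0.866

prismatic axis z_2 = (0.2500,0.4330,0.8660)
J_v[:, 2] = z_2; J_ω[:, 2] = (0,0,0)
entry J[2][2] = 0.8660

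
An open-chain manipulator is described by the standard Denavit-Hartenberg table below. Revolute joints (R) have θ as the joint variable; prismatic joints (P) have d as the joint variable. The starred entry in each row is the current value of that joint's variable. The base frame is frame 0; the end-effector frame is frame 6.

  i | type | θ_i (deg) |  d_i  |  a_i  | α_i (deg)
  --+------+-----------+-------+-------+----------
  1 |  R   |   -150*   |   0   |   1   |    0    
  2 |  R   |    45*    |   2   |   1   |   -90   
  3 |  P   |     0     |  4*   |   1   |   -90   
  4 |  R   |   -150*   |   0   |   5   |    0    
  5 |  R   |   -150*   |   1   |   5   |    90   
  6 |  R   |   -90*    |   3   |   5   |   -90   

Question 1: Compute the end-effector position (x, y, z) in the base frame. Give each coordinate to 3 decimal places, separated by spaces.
1.962 -4.123 6.000

after link 1: o_1 = (-0.8660, -0.5000, 0.0000)
after link 2: o_2 = (-1.1248, -1.4659, 2.0000)
after link 3: o_3 = (2.4800, -3.4671, 2.0000)
after link 4: o_4 = (6.0156, 0.0684, 2.0000)
after link 5: o_5 = (1.1859, -1.2257, 1.0000)
after link 6: o_6 = (1.9624, -4.1235, 6.0000)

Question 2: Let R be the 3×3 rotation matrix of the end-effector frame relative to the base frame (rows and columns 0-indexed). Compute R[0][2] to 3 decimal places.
End-effector z-axis (col 2 of R) = (-0.9659,-0.2588,-0.0000)
R[0][2] = -0.9659

-0.966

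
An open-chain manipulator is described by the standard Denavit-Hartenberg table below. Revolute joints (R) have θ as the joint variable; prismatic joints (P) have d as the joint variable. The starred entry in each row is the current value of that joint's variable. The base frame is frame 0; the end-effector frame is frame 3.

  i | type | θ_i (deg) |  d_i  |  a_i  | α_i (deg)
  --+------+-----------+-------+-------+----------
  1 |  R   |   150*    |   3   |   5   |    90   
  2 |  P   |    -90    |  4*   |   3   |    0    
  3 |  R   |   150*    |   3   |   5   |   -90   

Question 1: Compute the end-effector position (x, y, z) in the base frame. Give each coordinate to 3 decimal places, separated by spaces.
-2.995 9.812 4.330

after link 1: o_1 = (-4.3301, 2.5000, 3.0000)
after link 2: o_2 = (-2.3301, 5.9641, 0.0000)
after link 3: o_3 = (-2.9952, 9.8122, 4.3301)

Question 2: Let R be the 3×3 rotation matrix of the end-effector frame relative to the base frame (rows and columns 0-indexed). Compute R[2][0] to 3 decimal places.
End-effector x-axis (col 0 of R) = (-0.4330,0.2500,0.8660)
R[2][0] = 0.8660

0.866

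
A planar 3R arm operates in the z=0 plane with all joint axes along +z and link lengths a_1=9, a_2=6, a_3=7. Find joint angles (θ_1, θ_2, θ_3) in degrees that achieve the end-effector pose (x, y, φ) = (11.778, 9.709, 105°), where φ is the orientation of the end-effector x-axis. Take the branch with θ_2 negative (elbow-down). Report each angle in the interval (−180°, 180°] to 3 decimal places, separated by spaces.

wrist centre = target − a_3·(cos φ, sin φ) = (13.5897, 2.9475)
cos θ_2 = (193.3687−9²−6²)/(2·9·6) = 0.7071; θ_2 = -44.9991° (elbow-down)
β = atan2(2.9475,13.5897) = 12.2375°; ψ = atan2(-4.2426,13.2427) = -17.7639°
θ_1 = β − ψ = 30.0014°
θ_3 = φ − θ_1 − θ_2 = 119.9977° (wrapped to (-180°,180°])

30.001 -44.999 119.998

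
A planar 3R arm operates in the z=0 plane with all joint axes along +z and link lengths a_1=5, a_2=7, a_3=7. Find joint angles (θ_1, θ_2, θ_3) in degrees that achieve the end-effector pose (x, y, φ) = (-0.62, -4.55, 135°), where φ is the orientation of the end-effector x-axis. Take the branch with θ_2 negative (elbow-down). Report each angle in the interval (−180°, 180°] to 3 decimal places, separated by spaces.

-29.997 -60.008 -134.996

wrist centre = target − a_3·(cos φ, sin φ) = (4.3297, -9.4997)
cos θ_2 = (108.9919−5²−7²)/(2·5·7) = 0.4999; θ_2 = -60.0076° (elbow-down)
β = atan2(-9.4997,4.3297) = -65.4977°; ψ = atan2(-6.0626,8.4992) = -35.5010°
θ_1 = β − ψ = -29.9967°
θ_3 = φ − θ_1 − θ_2 = -134.9957° (wrapped to (-180°,180°])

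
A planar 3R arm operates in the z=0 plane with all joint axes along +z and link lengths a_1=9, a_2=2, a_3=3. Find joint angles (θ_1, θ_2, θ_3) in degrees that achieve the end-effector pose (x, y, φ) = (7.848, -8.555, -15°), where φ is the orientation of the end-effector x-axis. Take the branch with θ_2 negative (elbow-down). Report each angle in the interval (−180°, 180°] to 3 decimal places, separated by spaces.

-45.000 -89.983 119.983

wrist centre = target − a_3·(cos φ, sin φ) = (4.9502, -7.7785)
cos θ_2 = (85.0104−9²−2²)/(2·9·2) = 0.0003; θ_2 = -89.9834° (elbow-down)
β = atan2(-7.7785,4.9502) = -57.5275°; ψ = atan2(-2.0000,9.0006) = -12.5280°
θ_1 = β − ψ = -44.9995°
θ_3 = φ − θ_1 − θ_2 = 119.9829° (wrapped to (-180°,180°])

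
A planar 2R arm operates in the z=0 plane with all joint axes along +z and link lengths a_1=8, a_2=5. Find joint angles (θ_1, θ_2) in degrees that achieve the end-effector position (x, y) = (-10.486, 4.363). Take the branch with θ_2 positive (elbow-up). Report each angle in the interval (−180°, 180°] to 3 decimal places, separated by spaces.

134.996 60.007

cos θ_2 = (128.9920−8²−5²)/(2·8·5) = 0.4999; θ_2 = 60.0066° (elbow-up)
β = atan2(4.3630,-10.4860) = 157.4089°; ψ = atan2(4.3304,10.4995) = 22.4132°
θ_1 = β − ψ = 134.9956°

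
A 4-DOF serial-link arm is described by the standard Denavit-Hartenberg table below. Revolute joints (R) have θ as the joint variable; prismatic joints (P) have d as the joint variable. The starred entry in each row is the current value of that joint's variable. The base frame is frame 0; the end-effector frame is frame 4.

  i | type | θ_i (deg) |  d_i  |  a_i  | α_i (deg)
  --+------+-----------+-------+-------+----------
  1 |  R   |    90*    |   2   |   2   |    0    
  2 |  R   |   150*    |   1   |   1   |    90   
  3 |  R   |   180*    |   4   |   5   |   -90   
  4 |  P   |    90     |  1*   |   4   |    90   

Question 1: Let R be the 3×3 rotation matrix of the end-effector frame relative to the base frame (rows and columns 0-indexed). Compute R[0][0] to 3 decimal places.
0.866

End-effector x-axis (col 0 of R) = (0.8660,-0.5000,-0.0000)
R[0][0] = 0.8660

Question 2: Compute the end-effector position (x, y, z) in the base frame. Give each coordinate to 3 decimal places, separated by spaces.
2.000 5.464 2.000

after link 1: o_1 = (0.0000, 2.0000, 2.0000)
after link 2: o_2 = (-0.5000, 1.1340, 3.0000)
after link 3: o_3 = (-1.4641, 7.4641, 3.0000)
after link 4: o_4 = (2.0000, 5.4641, 2.0000)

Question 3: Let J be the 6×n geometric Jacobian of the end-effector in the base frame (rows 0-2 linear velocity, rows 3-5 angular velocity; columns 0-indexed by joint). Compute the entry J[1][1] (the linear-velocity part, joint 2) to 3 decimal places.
2.000

axis z_1 = (0.0000,0.0000,1.0000); lever o_n−o_1 = (2.0000,3.4641,0.0000)
cross product → J_v[:, 1] = (-3.4641,2.0000,0.0000)
J_ω[:, 1] = z_1
entry J[1][1] = 2.0000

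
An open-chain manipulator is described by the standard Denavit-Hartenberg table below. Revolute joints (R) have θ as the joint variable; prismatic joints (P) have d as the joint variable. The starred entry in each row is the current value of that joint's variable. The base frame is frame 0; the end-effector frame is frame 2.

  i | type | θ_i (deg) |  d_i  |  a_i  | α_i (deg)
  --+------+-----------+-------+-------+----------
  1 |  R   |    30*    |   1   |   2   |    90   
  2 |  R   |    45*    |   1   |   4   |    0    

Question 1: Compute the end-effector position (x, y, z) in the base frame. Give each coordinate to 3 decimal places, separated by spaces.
4.682 1.548 3.828

after link 1: o_1 = (1.7321, 1.0000, 1.0000)
after link 2: o_2 = (4.6815, 1.5482, 3.8284)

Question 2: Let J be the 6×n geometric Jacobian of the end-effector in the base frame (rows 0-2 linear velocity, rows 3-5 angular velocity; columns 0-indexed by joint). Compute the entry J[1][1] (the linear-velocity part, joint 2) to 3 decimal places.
axis z_1 = (0.5000,-0.8660,0.0000); lever o_n−o_1 = (2.9495,0.5482,2.8284)
cross product → J_v[:, 1] = (-2.4495,-1.4142,2.8284)
J_ω[:, 1] = z_1
entry J[1][1] = -1.4142

-1.414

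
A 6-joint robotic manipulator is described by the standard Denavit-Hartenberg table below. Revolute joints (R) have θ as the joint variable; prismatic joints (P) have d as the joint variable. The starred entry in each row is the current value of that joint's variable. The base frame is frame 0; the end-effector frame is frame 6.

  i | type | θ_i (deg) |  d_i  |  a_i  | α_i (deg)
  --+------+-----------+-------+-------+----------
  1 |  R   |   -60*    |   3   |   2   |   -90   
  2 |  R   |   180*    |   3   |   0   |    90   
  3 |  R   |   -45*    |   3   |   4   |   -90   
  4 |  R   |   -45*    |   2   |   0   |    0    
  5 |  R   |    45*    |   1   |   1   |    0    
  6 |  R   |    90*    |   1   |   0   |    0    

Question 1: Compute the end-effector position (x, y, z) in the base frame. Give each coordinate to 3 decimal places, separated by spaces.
after link 1: o_1 = (1.0000, -1.7321, 3.0000)
after link 2: o_2 = (3.5981, -0.2321, 3.0000)
after link 3: o_3 = (-0.2656, 0.8032, -0.0000)
after link 4: o_4 = (0.2520, 2.7351, -0.0000)
after link 5: o_5 = (-0.4551, 3.9598, -0.0000)
after link 6: o_6 = (-0.1963, 4.9257, -0.0000)

-0.196 4.926 -0.000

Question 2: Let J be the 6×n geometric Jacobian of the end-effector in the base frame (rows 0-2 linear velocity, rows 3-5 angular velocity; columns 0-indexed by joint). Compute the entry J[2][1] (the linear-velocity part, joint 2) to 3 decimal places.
6.364

axis z_1 = (0.8660,0.5000,0.0000); lever o_n−o_1 = (-1.1963,6.6578,-3.0000)
cross product → J_v[:, 1] = (-1.5000,2.5981,6.3640)
J_ω[:, 1] = z_1
entry J[2][1] = 6.3640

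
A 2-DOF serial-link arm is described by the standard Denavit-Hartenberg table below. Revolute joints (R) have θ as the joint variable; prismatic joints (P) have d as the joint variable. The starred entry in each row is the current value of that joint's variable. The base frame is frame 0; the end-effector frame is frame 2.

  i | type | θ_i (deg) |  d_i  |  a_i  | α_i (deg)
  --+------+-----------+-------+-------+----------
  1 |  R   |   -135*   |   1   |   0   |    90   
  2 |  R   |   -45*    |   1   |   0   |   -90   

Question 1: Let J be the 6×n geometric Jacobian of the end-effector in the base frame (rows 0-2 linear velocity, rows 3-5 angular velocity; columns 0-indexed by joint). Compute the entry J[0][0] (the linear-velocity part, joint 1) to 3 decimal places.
-0.707

axis z_0 = ẑ; lever o_n−o_0 = (-0.7071,0.7071,1.0000)
cross product → J_v[:, 0] = (-0.7071,-0.7071,0.0000)
J_ω[:, 0] = z_0
entry J[0][0] = -0.7071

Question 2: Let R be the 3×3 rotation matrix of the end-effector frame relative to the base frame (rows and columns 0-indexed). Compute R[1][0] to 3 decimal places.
End-effector x-axis (col 0 of R) = (-0.5000,-0.5000,-0.7071)
R[1][0] = -0.5000

-0.500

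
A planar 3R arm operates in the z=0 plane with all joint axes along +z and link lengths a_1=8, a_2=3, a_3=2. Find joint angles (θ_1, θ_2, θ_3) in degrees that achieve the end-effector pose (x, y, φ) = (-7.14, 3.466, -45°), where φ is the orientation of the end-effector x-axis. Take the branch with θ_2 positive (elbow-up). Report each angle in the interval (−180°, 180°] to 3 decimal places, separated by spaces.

wrist centre = target − a_3·(cos φ, sin φ) = (-8.5542, 4.8802)
cos θ_2 = (96.9911−8²−3²)/(2·8·3) = 0.4998; θ_2 = 60.0123° (elbow-up)
β = atan2(4.8802,-8.5542) = 150.2951°; ψ = atan2(2.5984,9.4994) = 15.2980°
θ_1 = β − ψ = 134.9971°
θ_3 = φ − θ_1 − θ_2 = 119.9906° (wrapped to (-180°,180°])

134.997 60.012 119.991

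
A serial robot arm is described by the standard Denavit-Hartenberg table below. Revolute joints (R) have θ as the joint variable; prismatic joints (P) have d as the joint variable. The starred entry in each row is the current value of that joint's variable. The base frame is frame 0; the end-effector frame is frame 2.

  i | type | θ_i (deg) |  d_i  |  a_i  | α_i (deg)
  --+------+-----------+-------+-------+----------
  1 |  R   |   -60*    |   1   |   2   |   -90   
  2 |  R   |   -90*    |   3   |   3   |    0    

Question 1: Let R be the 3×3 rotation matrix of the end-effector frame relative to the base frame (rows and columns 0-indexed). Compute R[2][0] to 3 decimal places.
End-effector x-axis (col 0 of R) = (-0.0000,-0.0000,1.0000)
R[2][0] = 1.0000

1.000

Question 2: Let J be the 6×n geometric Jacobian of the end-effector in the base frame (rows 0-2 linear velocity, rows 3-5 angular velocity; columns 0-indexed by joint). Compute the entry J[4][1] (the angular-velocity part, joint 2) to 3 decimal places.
0.500

axis z_1 = (0.8660,0.5000,0.0000); lever o_n−o_1 = (2.5981,1.5000,3.0000)
cross product → J_v[:, 1] = (1.5000,-2.5981,-0.0000)
J_ω[:, 1] = z_1
entry J[4][1] = 0.5000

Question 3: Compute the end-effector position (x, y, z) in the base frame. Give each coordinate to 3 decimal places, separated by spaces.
after link 1: o_1 = (1.0000, -1.7321, 1.0000)
after link 2: o_2 = (3.5981, -0.2321, 4.0000)

3.598 -0.232 4.000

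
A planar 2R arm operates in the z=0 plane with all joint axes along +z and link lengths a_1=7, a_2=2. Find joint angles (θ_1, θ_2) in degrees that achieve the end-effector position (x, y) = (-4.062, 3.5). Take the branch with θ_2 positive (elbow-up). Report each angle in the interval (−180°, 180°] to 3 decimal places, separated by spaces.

cos θ_2 = (28.7498−7²−2²)/(2·7·2) = -0.8661; θ_2 = 150.0059° (elbow-up)
β = atan2(3.5000,-4.0620) = 139.2503°; ψ = atan2(0.9998,5.2678) = 10.7467°
θ_1 = β − ψ = 128.5036°

128.504 150.006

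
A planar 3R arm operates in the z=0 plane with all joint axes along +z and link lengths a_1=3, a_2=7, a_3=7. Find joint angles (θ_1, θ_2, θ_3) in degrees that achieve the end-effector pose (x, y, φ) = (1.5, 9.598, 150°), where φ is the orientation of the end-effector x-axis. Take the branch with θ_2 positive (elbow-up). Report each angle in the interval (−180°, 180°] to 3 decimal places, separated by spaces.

17.763 30.003 102.235

wrist centre = target − a_3·(cos φ, sin φ) = (7.5622, 6.0980)
cos θ_2 = (94.3721−3²−7²)/(2·3·7) = 0.8660; θ_2 = 30.0025° (elbow-up)
β = atan2(6.0980,7.5622) = 38.8821°; ψ = atan2(3.5003,9.0620) = 21.1194°
θ_1 = β − ψ = 17.7627°
θ_3 = φ − θ_1 − θ_2 = 102.2348° (wrapped to (-180°,180°])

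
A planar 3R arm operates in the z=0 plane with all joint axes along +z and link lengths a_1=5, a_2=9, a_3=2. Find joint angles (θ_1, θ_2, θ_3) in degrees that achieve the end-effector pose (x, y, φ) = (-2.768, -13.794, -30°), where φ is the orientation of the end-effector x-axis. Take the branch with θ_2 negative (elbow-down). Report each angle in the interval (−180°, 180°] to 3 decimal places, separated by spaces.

-89.996 -30.007 90.003

wrist centre = target − a_3·(cos φ, sin φ) = (-4.5001, -12.7940)
cos θ_2 = (183.9369−5²−9²)/(2·5·9) = 0.8660; θ_2 = -30.0069° (elbow-down)
β = atan2(-12.7940,-4.5001) = -109.3784°; ψ = atan2(-4.5009,12.7937) = -19.3823°
θ_1 = β − ψ = -89.9960°
θ_3 = φ − θ_1 − θ_2 = 90.0029° (wrapped to (-180°,180°])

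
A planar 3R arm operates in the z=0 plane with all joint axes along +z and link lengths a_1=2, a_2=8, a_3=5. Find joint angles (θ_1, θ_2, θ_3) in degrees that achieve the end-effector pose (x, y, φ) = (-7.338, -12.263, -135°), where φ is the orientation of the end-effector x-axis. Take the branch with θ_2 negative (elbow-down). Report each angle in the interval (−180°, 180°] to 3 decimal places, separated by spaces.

wrist centre = target − a_3·(cos φ, sin φ) = (-3.8025, -8.7275)
cos θ_2 = (90.6274−2²−8²)/(2·2·8) = 0.7071; θ_2 = -45.0000° (elbow-down)
β = atan2(-8.7275,-3.8025) = -113.5423°; ψ = atan2(-5.6569,7.6569) = -36.4569°
θ_1 = β − ψ = -77.0854°
θ_3 = φ − θ_1 − θ_2 = -12.9146° (wrapped to (-180°,180°])

-77.085 -45.000 -12.915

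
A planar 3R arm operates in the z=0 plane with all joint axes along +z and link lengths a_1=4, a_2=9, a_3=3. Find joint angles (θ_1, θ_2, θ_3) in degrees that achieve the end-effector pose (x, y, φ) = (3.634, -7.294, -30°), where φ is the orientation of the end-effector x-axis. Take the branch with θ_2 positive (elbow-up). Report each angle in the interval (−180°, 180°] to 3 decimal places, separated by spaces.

149.995 150.004 30.001

wrist centre = target − a_3·(cos φ, sin φ) = (1.0359, -5.7940)
cos θ_2 = (34.6436−4²−9²)/(2·4·9) = -0.8661; θ_2 = 150.0041° (elbow-up)
β = atan2(-5.7940,1.0359) = -79.8631°; ψ = atan2(4.4994,-3.7946) = 130.1423°
θ_1 = β − ψ = -210.0053°
θ_3 = φ − θ_1 − θ_2 = 30.0012° (wrapped to (-180°,180°])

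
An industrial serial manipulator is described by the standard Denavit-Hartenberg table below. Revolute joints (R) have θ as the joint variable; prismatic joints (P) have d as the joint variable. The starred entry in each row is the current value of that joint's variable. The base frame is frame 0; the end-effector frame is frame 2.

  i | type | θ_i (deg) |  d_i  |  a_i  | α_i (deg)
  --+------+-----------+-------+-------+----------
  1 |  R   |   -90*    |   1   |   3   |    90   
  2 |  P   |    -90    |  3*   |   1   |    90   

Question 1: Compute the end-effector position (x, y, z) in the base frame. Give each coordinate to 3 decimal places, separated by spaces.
-3.000 -3.000 0.000

after link 1: o_1 = (0.0000, -3.0000, 1.0000)
after link 2: o_2 = (-3.0000, -3.0000, 0.0000)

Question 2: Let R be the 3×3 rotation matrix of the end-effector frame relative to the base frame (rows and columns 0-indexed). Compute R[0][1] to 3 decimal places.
End-effector y-axis (col 1 of R) = (-1.0000,-0.0000,0.0000)
R[0][1] = -1.0000

-1.000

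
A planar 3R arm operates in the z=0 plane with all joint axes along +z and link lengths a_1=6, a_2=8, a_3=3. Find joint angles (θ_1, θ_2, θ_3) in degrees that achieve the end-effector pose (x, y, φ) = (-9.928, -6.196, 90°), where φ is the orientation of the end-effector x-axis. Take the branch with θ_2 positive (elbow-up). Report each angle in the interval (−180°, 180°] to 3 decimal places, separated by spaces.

wrist centre = target − a_3·(cos φ, sin φ) = (-9.9280, -9.1960)
cos θ_2 = (183.1316−6²−8²)/(2·6·8) = 0.8660; θ_2 = 30.0082° (elbow-up)
β = atan2(-9.1960,-9.9280) = -137.1920°; ψ = atan2(4.0010,12.9276) = 17.1968°
θ_1 = β − ψ = -154.3888°
θ_3 = φ − θ_1 − θ_2 = -145.6193° (wrapped to (-180°,180°])

-154.389 30.008 -145.619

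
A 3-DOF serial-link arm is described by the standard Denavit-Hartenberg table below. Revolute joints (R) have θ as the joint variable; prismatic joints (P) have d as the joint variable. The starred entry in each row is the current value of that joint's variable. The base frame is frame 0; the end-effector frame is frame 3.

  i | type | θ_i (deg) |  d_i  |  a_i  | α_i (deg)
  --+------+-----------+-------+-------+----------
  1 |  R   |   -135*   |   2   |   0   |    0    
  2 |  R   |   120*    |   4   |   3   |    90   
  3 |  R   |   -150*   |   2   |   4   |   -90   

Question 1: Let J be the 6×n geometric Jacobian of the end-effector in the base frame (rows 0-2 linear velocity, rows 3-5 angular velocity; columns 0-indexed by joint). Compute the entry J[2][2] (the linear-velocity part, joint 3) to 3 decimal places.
-3.464

axis z_2 = (-0.2588,-0.9659,0.0000); lever o_n−o_2 = (-3.8637,-1.0353,-2.0000)
cross product → J_v[:, 2] = (1.9319,-0.5176,-3.4641)
J_ω[:, 2] = z_2
entry J[2][2] = -3.4641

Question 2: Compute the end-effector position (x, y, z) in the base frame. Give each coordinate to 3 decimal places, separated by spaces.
after link 1: o_1 = (0.0000, 0.0000, 2.0000)
after link 2: o_2 = (2.8978, -0.7765, 6.0000)
after link 3: o_3 = (-0.9659, -1.8117, 4.0000)

-0.966 -1.812 4.000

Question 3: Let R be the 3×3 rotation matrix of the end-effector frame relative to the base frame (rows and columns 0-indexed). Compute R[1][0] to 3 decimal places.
0.224

End-effector x-axis (col 0 of R) = (-0.8365,0.2241,-0.5000)
R[1][0] = 0.2241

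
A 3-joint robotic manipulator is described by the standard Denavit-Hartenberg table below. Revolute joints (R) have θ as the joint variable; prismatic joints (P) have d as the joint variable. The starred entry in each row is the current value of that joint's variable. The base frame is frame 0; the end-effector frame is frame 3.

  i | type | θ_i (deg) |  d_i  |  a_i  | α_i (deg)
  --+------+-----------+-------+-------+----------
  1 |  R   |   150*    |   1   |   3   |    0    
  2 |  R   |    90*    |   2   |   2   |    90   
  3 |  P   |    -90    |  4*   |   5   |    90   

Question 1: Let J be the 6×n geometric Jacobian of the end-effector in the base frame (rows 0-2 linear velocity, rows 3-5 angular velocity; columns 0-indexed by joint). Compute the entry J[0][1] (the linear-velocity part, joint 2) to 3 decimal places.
axis z_1 = (0.0000,0.0000,1.0000); lever o_n−o_1 = (-4.4641,0.2679,-3.0000)
cross product → J_v[:, 1] = (-0.2679,-4.4641,0.0000)
J_ω[:, 1] = z_1
entry J[0][1] = -0.2679

-0.268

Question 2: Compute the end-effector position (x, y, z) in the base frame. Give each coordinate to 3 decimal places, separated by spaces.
-7.062 1.768 -2.000

after link 1: o_1 = (-2.5981, 1.5000, 1.0000)
after link 2: o_2 = (-3.5981, -0.2321, 3.0000)
after link 3: o_3 = (-7.0622, 1.7679, -2.0000)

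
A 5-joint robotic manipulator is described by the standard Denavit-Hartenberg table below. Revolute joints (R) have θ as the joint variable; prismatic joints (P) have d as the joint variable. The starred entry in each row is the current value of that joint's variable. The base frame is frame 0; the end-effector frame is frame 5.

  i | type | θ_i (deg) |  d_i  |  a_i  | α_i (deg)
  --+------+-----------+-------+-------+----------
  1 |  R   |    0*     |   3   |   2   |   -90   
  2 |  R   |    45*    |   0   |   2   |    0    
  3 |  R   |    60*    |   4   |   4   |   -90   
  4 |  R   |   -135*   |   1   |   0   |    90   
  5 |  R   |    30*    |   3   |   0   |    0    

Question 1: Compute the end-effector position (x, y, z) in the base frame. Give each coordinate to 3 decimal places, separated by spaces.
after link 1: o_1 = (2.0000, 0.0000, 3.0000)
after link 2: o_2 = (3.4142, 0.0000, 1.5858)
after link 3: o_3 = (2.3789, 4.0000, -2.2779)
after link 4: o_4 = (1.4130, 4.0000, -2.0191)
after link 5: o_5 = (1.9620, 1.8787, 0.0299)

1.962 1.879 0.030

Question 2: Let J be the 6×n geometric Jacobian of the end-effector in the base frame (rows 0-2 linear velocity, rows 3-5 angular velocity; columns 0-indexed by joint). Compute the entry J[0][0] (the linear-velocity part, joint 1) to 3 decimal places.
axis z_0 = ẑ; lever o_n−o_0 = (1.9620,1.8787,0.0299)
cross product → J_v[:, 0] = (-1.8787,1.9620,0.0000)
J_ω[:, 0] = z_0
entry J[0][0] = -1.8787

-1.879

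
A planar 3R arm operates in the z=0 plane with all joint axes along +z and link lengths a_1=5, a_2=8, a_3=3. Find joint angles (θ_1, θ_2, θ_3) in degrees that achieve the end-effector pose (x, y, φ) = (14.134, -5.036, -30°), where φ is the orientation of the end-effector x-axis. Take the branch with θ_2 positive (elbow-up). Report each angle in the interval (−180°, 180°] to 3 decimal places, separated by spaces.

wrist centre = target − a_3·(cos φ, sin φ) = (11.5359, -3.5360)
cos θ_2 = (145.5808−5²−8²)/(2·5·8) = 0.7073; θ_2 = 44.9875° (elbow-up)
β = atan2(-3.5360,11.5359) = -17.0414°; ψ = atan2(5.6556,10.6581) = 27.9523°
θ_1 = β − ψ = -44.9937°
θ_3 = φ − θ_1 − θ_2 = -29.9939° (wrapped to (-180°,180°])

-44.994 44.988 -29.994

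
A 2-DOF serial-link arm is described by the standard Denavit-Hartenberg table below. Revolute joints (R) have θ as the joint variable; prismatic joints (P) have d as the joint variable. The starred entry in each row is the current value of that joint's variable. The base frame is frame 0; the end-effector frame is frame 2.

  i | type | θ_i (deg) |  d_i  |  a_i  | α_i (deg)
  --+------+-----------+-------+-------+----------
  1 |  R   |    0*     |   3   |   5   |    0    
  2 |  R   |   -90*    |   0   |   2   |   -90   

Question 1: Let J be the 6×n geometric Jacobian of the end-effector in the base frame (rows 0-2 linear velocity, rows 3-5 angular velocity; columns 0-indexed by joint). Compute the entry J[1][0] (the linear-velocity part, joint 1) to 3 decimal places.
axis z_0 = ẑ; lever o_n−o_0 = (5.0000,-2.0000,3.0000)
cross product → J_v[:, 0] = (2.0000,5.0000,-0.0000)
J_ω[:, 0] = z_0
entry J[1][0] = 5.0000

5.000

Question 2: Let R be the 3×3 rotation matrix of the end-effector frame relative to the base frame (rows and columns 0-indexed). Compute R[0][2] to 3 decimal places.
1.000

End-effector z-axis (col 2 of R) = (1.0000,0.0000,0.0000)
R[0][2] = 1.0000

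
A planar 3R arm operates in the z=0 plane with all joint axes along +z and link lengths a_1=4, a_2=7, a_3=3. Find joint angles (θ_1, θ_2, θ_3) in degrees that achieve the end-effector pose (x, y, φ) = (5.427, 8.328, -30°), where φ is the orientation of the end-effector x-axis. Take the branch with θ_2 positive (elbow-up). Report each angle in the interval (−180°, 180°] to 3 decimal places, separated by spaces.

wrist centre = target − a_3·(cos φ, sin φ) = (2.8289, 9.8280)
cos θ_2 = (104.5924−4²−7²)/(2·4·7) = 0.7070; θ_2 = 45.0081° (elbow-up)
β = atan2(9.8280,2.8289) = 73.9419°; ψ = atan2(4.9504,8.9490) = 28.9505°
θ_1 = β − ψ = 44.9913°
θ_3 = φ − θ_1 − θ_2 = -119.9994° (wrapped to (-180°,180°])

44.991 45.008 -119.999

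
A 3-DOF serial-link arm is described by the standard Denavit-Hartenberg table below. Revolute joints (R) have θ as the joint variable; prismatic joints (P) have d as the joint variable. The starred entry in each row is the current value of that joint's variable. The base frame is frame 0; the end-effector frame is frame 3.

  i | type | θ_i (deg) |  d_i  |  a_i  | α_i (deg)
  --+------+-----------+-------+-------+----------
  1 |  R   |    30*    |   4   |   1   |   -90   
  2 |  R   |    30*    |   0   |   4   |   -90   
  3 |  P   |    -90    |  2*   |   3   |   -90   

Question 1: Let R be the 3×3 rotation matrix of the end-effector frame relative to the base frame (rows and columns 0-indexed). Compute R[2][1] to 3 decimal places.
End-effector y-axis (col 1 of R) = (0.4330,0.2500,0.8660)
R[2][1] = 0.8660

0.866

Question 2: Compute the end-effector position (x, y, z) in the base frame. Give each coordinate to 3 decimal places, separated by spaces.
1.500 4.330 0.268

after link 1: o_1 = (0.8660, 0.5000, 4.0000)
after link 2: o_2 = (3.8660, 2.2321, 2.0000)
after link 3: o_3 = (1.5000, 4.3301, 0.2679)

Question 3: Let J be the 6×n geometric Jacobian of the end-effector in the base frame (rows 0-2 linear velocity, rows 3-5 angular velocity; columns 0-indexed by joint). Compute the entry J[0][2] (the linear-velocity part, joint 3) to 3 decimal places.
-0.433

prismatic axis z_2 = (-0.4330,-0.2500,-0.8660)
J_v[:, 2] = z_2; J_ω[:, 2] = (0,0,0)
entry J[0][2] = -0.4330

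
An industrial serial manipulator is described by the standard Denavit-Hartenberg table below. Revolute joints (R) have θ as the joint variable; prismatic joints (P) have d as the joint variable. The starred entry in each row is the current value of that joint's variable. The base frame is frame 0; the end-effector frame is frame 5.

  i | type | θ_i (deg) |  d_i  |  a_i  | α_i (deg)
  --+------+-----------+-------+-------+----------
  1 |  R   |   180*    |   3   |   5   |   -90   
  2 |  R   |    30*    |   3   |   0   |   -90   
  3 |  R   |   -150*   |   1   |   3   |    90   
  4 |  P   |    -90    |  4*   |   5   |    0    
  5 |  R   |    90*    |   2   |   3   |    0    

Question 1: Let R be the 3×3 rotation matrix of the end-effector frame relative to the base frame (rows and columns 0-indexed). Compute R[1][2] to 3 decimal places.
End-effector z-axis (col 2 of R) = (0.4330,0.8660,0.2500)
R[1][2] = 0.8660

0.866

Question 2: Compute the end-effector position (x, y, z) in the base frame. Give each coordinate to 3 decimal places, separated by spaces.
0.098 -0.804 10.562

after link 1: o_1 = (-5.0000, 0.0000, 3.0000)
after link 2: o_2 = (-5.0000, -3.0000, 3.0000)
after link 3: o_3 = (-2.2500, -4.5000, 3.4330)
after link 4: o_4 = (-3.0179, -1.0359, 8.7631)
after link 5: o_5 = (0.0981, -0.8038, 10.5622)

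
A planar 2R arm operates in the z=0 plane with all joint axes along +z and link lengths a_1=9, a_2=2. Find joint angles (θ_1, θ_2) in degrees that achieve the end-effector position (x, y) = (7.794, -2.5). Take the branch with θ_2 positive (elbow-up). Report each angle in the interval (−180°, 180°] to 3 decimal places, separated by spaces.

-30.000 120.007

cos θ_2 = (66.9964−9²−2²)/(2·9·2) = -0.5001; θ_2 = 120.0066° (elbow-up)
β = atan2(-2.5000,7.7940) = -17.7841°; ψ = atan2(1.7319,7.9998) = 12.2159°
θ_1 = β − ψ = -30.0000°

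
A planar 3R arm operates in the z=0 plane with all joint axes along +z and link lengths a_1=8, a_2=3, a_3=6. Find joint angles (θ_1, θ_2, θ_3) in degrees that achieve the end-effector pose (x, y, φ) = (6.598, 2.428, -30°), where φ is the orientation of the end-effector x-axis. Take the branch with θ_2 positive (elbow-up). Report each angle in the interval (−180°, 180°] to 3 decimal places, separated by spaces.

60.002 150.006 119.992

wrist centre = target − a_3·(cos φ, sin φ) = (1.4018, 5.4280)
cos θ_2 = (31.4284−8²−3²)/(2·8·3) = -0.8661; θ_2 = 150.0058° (elbow-up)
β = atan2(5.4280,1.4018) = 75.5191°; ψ = atan2(1.4997,5.4018) = 15.5167°
θ_1 = β − ψ = 60.0024°
θ_3 = φ − θ_1 − θ_2 = 119.9918° (wrapped to (-180°,180°])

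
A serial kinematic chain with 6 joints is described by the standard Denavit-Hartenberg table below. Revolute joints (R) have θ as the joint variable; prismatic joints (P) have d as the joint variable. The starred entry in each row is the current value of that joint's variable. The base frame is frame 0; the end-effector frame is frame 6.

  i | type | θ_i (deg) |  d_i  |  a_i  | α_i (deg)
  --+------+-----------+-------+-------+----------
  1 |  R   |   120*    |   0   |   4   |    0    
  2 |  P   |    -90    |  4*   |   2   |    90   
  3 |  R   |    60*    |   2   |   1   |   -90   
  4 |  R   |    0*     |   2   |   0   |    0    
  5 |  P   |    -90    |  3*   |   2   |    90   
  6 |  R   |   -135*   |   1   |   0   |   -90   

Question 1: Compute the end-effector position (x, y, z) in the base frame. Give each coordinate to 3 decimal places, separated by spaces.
after link 1: o_1 = (-2.0000, 3.4641, 0.0000)
after link 2: o_2 = (-0.2679, 4.4641, 4.0000)
after link 3: o_3 = (1.1651, 2.9821, 4.8660)
after link 4: o_4 = (-0.3349, 2.1160, 5.8660)
after link 5: o_5 = (-1.5849, -0.9151, 7.3660)
after link 6: o_6 = (-2.0179, -1.1651, 6.5000)

-2.018 -1.165 6.500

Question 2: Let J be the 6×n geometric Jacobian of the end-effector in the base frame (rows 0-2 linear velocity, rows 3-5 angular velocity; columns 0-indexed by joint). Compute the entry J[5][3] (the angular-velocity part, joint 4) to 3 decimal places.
0.500

axis z_3 = (-0.7500,-0.4330,0.5000); lever o_n−o_3 = (-3.1830,-4.1471,1.6340)
cross product → J_v[:, 3] = (1.3660,-0.3660,1.7321)
J_ω[:, 3] = z_3
entry J[5][3] = 0.5000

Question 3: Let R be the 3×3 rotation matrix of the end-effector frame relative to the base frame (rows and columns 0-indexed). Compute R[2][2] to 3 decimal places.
End-effector z-axis (col 2 of R) = (0.8839,-0.3062,-0.3536)
R[2][2] = -0.3536

-0.354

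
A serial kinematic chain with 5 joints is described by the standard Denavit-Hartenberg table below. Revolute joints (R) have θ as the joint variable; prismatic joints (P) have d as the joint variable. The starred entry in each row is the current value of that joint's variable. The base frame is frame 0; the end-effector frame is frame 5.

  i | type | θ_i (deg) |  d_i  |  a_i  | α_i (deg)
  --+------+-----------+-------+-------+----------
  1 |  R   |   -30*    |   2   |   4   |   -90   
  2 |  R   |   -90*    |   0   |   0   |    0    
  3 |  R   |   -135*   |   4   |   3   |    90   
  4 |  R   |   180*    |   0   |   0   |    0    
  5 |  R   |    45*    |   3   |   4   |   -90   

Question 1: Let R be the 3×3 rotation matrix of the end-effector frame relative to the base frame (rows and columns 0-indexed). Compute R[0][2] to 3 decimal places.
End-effector z-axis (col 2 of R) = (-0.7866,-0.3624,-0.5000)
R[0][2] = -0.7866

-0.787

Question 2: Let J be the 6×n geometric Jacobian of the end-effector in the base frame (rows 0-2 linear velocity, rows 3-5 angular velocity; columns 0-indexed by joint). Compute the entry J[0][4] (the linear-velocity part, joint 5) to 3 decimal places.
axis z_4 = (0.6124,-0.3536,-0.7071); lever o_n−o_4 = (2.1550,-4.5101,-0.1213)
cross product → J_v[:, 4] = (-3.1463,-1.4495,-2.0000)
J_ω[:, 4] = z_4
entry J[0][4] = -3.1463

-3.146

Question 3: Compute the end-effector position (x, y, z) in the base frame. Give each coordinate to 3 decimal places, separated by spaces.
after link 1: o_1 = (3.4641, -2.0000, 2.0000)
after link 2: o_2 = (3.4641, -2.0000, 2.0000)
after link 3: o_3 = (3.6270, 2.5248, -0.1213)
after link 4: o_4 = (3.6270, 2.5248, -0.1213)
after link 5: o_5 = (5.7819, -1.9854, -0.2426)

5.782 -1.985 -0.243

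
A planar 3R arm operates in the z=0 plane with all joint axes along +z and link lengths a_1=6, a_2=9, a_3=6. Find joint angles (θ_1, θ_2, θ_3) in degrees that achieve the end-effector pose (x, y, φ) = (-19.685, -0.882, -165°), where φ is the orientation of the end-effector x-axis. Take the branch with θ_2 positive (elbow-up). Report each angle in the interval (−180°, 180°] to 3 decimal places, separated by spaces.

149.998 45.001 0.001

wrist centre = target − a_3·(cos φ, sin φ) = (-13.8894, 0.6709)
cos θ_2 = (193.3668−6²−9²)/(2·6·9) = 0.7071; θ_2 = 45.0005° (elbow-up)
β = atan2(0.6709,-13.8894) = 177.2345°; ψ = atan2(6.3640,12.3639) = 27.2361°
θ_1 = β − ψ = 149.9985°
θ_3 = φ − θ_1 − θ_2 = 0.0010° (wrapped to (-180°,180°])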